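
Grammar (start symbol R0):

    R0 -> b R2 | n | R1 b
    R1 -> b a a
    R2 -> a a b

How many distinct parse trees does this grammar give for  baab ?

2

Parse trees for baab:
  [R0 b [R2 a a b]]
  [R0 [R1 b a a] b]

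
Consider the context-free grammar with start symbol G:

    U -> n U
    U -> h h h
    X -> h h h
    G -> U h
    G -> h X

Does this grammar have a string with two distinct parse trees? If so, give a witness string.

Witness: h h h h

Derivation 1: G ⇒ U h ⇒ h h h h
Derivation 2: G ⇒ h X ⇒ h h h h

Two distinct leftmost derivations for the same string.

Ambiguous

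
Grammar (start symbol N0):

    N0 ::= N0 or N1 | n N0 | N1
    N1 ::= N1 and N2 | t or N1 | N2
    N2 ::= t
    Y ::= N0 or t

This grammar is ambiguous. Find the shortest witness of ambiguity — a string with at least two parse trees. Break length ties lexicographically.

length 1: no string has ≥2 trees
length 2: no string has ≥2 trees
length 3: t or t has 2 parse trees

Two derivations of t or t:
  N0 ⇒ N0 or N1 ⇒ N1 or N1 ⇒ N2 or N1 ⇒ t or N1 ⇒ t or N2 ⇒ t or t
  N0 ⇒ N1 ⇒ t or N1 ⇒ t or N2 ⇒ t or t

t or t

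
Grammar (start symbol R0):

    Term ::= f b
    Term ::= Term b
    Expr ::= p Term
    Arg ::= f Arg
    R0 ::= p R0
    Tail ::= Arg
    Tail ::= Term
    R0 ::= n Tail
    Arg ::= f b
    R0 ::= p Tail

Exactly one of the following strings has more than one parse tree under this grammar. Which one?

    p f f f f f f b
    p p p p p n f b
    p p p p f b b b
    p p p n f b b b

p p p p p n f b

p f f f f f f b: 1 tree
p p p p p n f b: 2 trees
p p p p f b b b: 1 tree
p p p n f b b b: 1 tree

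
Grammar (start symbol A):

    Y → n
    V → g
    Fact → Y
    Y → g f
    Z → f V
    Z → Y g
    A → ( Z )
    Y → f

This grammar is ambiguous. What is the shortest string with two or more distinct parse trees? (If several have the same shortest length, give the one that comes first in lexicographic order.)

( f g )

length 4: ( f g ) has 2 parse trees

Two derivations of ( f g ):
  A ⇒ ( Z ) ⇒ ( f V ) ⇒ ( f g )
  A ⇒ ( Z ) ⇒ ( Y g ) ⇒ ( f g )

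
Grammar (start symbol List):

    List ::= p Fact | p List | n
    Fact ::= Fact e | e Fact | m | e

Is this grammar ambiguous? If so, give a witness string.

Witness: p e e

Derivation 1: List ⇒ p Fact ⇒ p Fact e ⇒ p e e
Derivation 2: List ⇒ p Fact ⇒ p e Fact ⇒ p e e

Two distinct leftmost derivations for the same string.

Ambiguous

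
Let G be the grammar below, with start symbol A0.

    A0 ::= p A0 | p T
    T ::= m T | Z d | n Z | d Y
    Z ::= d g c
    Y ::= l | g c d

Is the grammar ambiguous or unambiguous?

Ambiguous

Witness: p d g c d

Derivation 1: A0 ⇒ p T ⇒ p Z d ⇒ p d g c d
Derivation 2: A0 ⇒ p T ⇒ p d Y ⇒ p d g c d

Two distinct leftmost derivations for the same string.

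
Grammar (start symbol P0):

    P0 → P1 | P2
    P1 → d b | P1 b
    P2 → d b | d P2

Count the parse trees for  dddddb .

Parse trees for dddddb:
  [P0 [P2 d [P2 d [P2 d [P2 d [P2 d b]]]]]]

1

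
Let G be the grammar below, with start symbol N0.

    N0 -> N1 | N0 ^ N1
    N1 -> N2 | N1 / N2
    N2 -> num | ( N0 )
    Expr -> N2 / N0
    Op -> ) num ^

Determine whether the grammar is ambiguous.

(Expr, Op are unreachable from N0, so their rules don't affect L(N0).) The grammar is stratified — N0 handles '^' (left-recursive), N1 handles '/', N2 atoms. Each operator has a fixed associativity and precedence level, so every string has one parse.

Unambiguous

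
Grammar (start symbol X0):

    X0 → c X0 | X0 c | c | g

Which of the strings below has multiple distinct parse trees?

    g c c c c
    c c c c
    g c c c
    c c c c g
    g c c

g c c c c: 1 tree
c c c c: 8 trees
g c c c: 1 tree
c c c c g: 1 tree
g c c: 1 tree

c c c c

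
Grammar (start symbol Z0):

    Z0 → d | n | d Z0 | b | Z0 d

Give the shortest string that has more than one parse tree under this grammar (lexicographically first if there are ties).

d d

length 1: no string has ≥2 trees
length 2: d d has 2 parse trees

Two derivations of d d:
  Z0 ⇒ d Z0 ⇒ d d
  Z0 ⇒ Z0 d ⇒ d d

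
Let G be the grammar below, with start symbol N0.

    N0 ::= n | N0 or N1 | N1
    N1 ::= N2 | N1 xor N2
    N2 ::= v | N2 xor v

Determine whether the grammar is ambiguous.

Witness: v xor v

Derivation 1: N0 ⇒ N1 ⇒ N2 ⇒ N2 xor v ⇒ v xor v
Derivation 2: N0 ⇒ N1 ⇒ N1 xor N2 ⇒ N2 xor N2 ⇒ v xor N2 ⇒ v xor v

Two distinct leftmost derivations for the same string.

Ambiguous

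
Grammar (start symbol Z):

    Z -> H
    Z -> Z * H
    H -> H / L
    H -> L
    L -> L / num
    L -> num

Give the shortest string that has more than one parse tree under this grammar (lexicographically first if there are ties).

num / num

length 1: no string has ≥2 trees
length 3: num / num has 2 parse trees

Two derivations of num / num:
  Z ⇒ H ⇒ H / L ⇒ L / L ⇒ num / L ⇒ num / num
  Z ⇒ H ⇒ L ⇒ L / num ⇒ num / num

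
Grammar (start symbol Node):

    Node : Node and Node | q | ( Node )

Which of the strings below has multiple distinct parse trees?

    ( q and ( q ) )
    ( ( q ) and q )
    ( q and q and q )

( q and ( q ) ): 1 tree
( ( q ) and q ): 1 tree
( q and q and q ): 2 trees

( q and q and q )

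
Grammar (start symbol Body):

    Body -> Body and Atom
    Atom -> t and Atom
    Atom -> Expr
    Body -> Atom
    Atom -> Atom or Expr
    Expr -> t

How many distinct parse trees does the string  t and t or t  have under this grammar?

3

Parse trees for t and t or t:
  [Body [Body [Atom [Expr t]]] and [Atom [Atom [Expr t]] or [Expr t]]]
  [Body [Atom t and [Atom [Atom [Expr t]] or [Expr t]]]]
  [Body [Atom [Atom t and [Atom [Expr t]]] or [Expr t]]]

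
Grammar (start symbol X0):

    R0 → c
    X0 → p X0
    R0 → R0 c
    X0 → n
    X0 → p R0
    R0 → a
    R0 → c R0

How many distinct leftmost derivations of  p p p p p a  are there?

Parse trees for p p p p p a:
  [X0 p [X0 p [X0 p [X0 p [X0 p [R0 a]]]]]]

1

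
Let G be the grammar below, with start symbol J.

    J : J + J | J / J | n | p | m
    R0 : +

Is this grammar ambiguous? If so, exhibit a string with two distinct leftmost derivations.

Witness: m + m + m

Derivation 1: J ⇒ J + J ⇒ J + J + J ⇒ m + J + J ⇒ m + m + J ⇒ m + m + m
Derivation 2: J ⇒ J + J ⇒ m + J ⇒ m + J + J ⇒ m + m + J ⇒ m + m + m

Two distinct leftmost derivations for the same string.

Ambiguous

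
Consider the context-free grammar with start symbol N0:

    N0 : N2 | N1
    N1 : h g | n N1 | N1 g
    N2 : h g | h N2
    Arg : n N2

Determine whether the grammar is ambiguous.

Witness: h g

Derivation 1: N0 ⇒ N2 ⇒ h g
Derivation 2: N0 ⇒ N1 ⇒ h g

Two distinct leftmost derivations for the same string.

Ambiguous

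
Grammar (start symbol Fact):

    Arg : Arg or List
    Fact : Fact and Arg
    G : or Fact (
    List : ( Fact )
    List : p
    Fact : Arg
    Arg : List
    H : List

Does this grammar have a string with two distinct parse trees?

(G, H are unreachable from Fact, so their rules don't affect L(Fact).) This is a standard precedence ladder (Fact over Arg over List), with each level left-recursive on its own operator ('and' at Fact, 'or' at Arg). That structure is LR(1), hence unambiguous.

Unambiguous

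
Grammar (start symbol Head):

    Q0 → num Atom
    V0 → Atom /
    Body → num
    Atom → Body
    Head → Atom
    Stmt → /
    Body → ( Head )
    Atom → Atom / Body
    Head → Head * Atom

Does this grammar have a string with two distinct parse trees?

Unambiguous

Only Head, Atom, Body are reachable from Head; ignoring the rest: This is a standard precedence ladder (Head over Atom over Body), with each level left-recursive on its own operator ('*' at Head, '/' at Atom). That structure is LR(1), hence unambiguous.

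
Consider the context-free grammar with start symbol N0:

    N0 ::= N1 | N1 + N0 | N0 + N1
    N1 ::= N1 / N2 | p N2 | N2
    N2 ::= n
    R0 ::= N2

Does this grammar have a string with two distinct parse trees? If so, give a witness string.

Witness: n + n

Derivation 1: N0 ⇒ N1 + N0 ⇒ N2 + N0 ⇒ n + N0 ⇒ n + N1 ⇒ n + N2 ⇒ n + n
Derivation 2: N0 ⇒ N0 + N1 ⇒ N1 + N1 ⇒ N2 + N1 ⇒ n + N1 ⇒ n + N2 ⇒ n + n

Two distinct leftmost derivations for the same string.

Ambiguous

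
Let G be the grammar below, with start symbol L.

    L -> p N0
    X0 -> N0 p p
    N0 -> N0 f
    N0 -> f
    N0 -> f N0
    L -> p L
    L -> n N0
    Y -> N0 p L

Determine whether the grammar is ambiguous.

Ambiguous

Witness: n f f

Derivation 1: L ⇒ n N0 ⇒ n N0 f ⇒ n f f
Derivation 2: L ⇒ n N0 ⇒ n f N0 ⇒ n f f

Two distinct leftmost derivations for the same string.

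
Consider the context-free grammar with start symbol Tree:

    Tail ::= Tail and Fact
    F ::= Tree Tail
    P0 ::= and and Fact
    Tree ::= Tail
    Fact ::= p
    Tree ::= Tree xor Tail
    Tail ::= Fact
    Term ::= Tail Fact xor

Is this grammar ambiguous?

Unambiguous

(F, Term, P0 are unreachable from Tree, so their rules don't affect L(Tree).) Tree → Tree xor Tail | Tail  ;  Tail → Tail and Fact | Fact  — a left-associative chain with Fact at the bottom. Each string factors uniquely by precedence.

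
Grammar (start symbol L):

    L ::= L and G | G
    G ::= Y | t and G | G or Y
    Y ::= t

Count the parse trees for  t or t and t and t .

Parse trees for t or t and t and t:
  [L [L [G [G [Y t]] or [Y t]]] and [G t and [G [Y t]]]]
  [L [L [L [G [G [Y t]] or [Y t]]] and [G [Y t]]] and [G [Y t]]]

2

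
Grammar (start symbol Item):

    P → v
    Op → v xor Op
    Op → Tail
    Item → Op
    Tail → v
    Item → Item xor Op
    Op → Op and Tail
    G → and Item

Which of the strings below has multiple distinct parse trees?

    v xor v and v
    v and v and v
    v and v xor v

v xor v and v: 3 trees
v and v and v: 1 tree
v and v xor v: 1 tree

v xor v and v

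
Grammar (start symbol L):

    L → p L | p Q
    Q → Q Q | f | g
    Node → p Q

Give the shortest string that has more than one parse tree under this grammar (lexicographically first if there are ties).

length 2: no string has ≥2 trees
length 3: no string has ≥2 trees
length 4: p f f f has 2 parse trees

Two derivations of p f f f:
  L ⇒ p Q ⇒ p Q Q ⇒ p Q Q Q ⇒ p f Q Q ⇒ p f f Q ⇒ p f f f
  L ⇒ p Q ⇒ p Q Q ⇒ p f Q ⇒ p f Q Q ⇒ p f f Q ⇒ p f f f

p f f f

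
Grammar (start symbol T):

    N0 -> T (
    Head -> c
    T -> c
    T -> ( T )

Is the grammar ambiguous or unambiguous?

Only T is reachable from T; ignoring the rest: L(T) is { openⁿ atom closeⁿ : n ≥ 0 }. The bracket depth fixes n, and the derivation is forced at every step.

Unambiguous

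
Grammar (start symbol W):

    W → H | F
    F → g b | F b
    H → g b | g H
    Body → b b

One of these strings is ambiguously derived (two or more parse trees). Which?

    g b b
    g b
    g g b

g b

g b b: 1 tree
g b: 2 trees
g g b: 1 tree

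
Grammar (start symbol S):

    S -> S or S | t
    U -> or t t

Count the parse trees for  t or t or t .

2

Parse trees for t or t or t:
  [S [S t] or [S [S t] or [S t]]]
  [S [S [S t] or [S t]] or [S t]]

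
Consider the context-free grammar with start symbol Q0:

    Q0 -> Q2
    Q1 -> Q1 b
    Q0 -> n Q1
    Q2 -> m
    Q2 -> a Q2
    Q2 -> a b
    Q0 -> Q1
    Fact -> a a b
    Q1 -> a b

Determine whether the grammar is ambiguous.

Witness: a b

Derivation 1: Q0 ⇒ Q2 ⇒ a b
Derivation 2: Q0 ⇒ Q1 ⇒ a b

Two distinct leftmost derivations for the same string.

Ambiguous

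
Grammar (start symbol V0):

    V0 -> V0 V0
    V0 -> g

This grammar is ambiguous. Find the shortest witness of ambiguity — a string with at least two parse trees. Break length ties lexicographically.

g g g

length 1: no string has ≥2 trees
length 2: no string has ≥2 trees
length 3: g g g has 2 parse trees

Two derivations of g g g:
  V0 ⇒ V0 V0 ⇒ V0 V0 V0 ⇒ g V0 V0 ⇒ g g V0 ⇒ g g g
  V0 ⇒ V0 V0 ⇒ g V0 ⇒ g V0 V0 ⇒ g g V0 ⇒ g g g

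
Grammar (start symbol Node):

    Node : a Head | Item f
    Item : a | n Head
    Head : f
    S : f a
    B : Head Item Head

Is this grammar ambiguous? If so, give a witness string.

Ambiguous

Witness: a f

Derivation 1: Node ⇒ a Head ⇒ a f
Derivation 2: Node ⇒ Item f ⇒ a f

Two distinct leftmost derivations for the same string.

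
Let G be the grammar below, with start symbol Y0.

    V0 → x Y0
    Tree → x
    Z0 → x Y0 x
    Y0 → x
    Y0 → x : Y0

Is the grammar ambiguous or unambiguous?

Unambiguous

Only Y0 is reachable from Y0; ignoring the rest: The reachable grammar is A → atom sep A | atom. Each atom is followed by either the separator (recurse) or end-of-string (stop) — no choice point.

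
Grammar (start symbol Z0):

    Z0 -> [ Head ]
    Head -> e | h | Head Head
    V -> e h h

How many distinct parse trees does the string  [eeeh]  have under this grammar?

Parse trees for [eeeh]:
  [Z0 [ [Head [Head e] [Head [Head e] [Head [Head e] [Head h]]]] ]]
  [Z0 [ [Head [Head e] [Head [Head [Head e] [Head e]] [Head h]]] ]]
  [Z0 [ [Head [Head [Head e] [Head e]] [Head [Head e] [Head h]]] ]]
  [Z0 [ [Head [Head [Head e] [Head [Head e] [Head e]]] [Head h]] ]]
  [Z0 [ [Head [Head [Head [Head e] [Head e]] [Head e]] [Head h]] ]]

5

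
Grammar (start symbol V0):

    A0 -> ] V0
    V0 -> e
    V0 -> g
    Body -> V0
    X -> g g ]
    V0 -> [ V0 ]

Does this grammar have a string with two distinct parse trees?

Unambiguous

(A0, X, Body are unreachable from V0, so their rules don't affect L(V0).) Each string is a nest of matched brackets around a single atom. An opening bracket forces the recursive rule; an atom forces the base rule.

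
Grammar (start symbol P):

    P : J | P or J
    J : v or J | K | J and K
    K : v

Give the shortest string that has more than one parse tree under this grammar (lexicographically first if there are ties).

length 1: no string has ≥2 trees
length 3: v or v has 2 parse trees

Two derivations of v or v:
  P ⇒ J ⇒ v or J ⇒ v or K ⇒ v or v
  P ⇒ P or J ⇒ J or J ⇒ K or J ⇒ v or J ⇒ v or K ⇒ v or v

v or v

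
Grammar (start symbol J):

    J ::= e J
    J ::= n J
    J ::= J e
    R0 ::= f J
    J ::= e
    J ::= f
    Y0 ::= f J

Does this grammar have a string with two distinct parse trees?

Witness: e e

Derivation 1: J ⇒ e J ⇒ e e
Derivation 2: J ⇒ J e ⇒ e e

Two distinct leftmost derivations for the same string.

Ambiguous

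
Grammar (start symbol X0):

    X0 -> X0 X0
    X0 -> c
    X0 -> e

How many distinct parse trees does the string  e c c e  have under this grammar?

Parse trees for e c c e:
  [X0 [X0 e] [X0 [X0 c] [X0 [X0 c] [X0 e]]]]
  [X0 [X0 e] [X0 [X0 [X0 c] [X0 c]] [X0 e]]]
  [X0 [X0 [X0 e] [X0 c]] [X0 [X0 c] [X0 e]]]
  [X0 [X0 [X0 e] [X0 [X0 c] [X0 c]]] [X0 e]]
  [X0 [X0 [X0 [X0 e] [X0 c]] [X0 c]] [X0 e]]

5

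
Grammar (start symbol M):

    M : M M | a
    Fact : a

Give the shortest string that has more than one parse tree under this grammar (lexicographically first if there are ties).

a a a

length 1: no string has ≥2 trees
length 2: no string has ≥2 trees
length 3: a a a has 2 parse trees

Two derivations of a a a:
  M ⇒ M M ⇒ M M M ⇒ a M M ⇒ a a M ⇒ a a a
  M ⇒ M M ⇒ a M ⇒ a M M ⇒ a a M ⇒ a a a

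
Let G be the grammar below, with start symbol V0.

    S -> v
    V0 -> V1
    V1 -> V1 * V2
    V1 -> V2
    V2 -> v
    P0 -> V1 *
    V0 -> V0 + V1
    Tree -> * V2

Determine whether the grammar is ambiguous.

(P0, S, Tree are unreachable from V0, so their rules don't affect L(V0).) This is a standard precedence ladder (V0 over V1 over V2), with each level left-recursive on its own operator ('+' at V0, '*' at V1). That structure is LR(1), hence unambiguous.

Unambiguous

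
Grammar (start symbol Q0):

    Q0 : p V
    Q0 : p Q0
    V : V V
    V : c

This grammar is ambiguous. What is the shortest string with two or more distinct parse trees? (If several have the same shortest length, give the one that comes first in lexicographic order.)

length 2: no string has ≥2 trees
length 3: no string has ≥2 trees
length 4: p c c c has 2 parse trees

Two derivations of p c c c:
  Q0 ⇒ p V ⇒ p V V ⇒ p V V V ⇒ p c V V ⇒ p c c V ⇒ p c c c
  Q0 ⇒ p V ⇒ p V V ⇒ p c V ⇒ p c V V ⇒ p c c V ⇒ p c c c

p c c c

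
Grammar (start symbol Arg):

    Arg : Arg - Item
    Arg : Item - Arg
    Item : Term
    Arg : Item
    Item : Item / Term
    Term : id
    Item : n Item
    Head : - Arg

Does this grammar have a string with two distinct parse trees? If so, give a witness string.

Ambiguous

Witness: id - id

Derivation 1: Arg ⇒ Arg - Item ⇒ Item - Item ⇒ Term - Item ⇒ id - Item ⇒ id - Term ⇒ id - id
Derivation 2: Arg ⇒ Item - Arg ⇒ Term - Arg ⇒ id - Arg ⇒ id - Item ⇒ id - Term ⇒ id - id

Two distinct leftmost derivations for the same string.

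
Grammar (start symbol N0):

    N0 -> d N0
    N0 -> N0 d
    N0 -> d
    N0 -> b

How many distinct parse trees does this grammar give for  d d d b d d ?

10

Parse trees for d d d b d d (showing first 6 of 10):
  [N0 d [N0 d [N0 d [N0 [N0 [N0 b] d] d]]]]
  [N0 d [N0 d [N0 [N0 d [N0 [N0 b] d]] d]]]
  [N0 d [N0 d [N0 [N0 [N0 d [N0 b]] d] d]]]
  [N0 d [N0 [N0 d [N0 d [N0 [N0 b] d]]] d]]
  [N0 d [N0 [N0 d [N0 [N0 d [N0 b]] d]] d]]
  [N0 d [N0 [N0 [N0 d [N0 d [N0 b]]] d] d]]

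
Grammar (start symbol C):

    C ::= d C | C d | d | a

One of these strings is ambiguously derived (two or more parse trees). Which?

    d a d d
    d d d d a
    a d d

d a d d

d a d d: 3 trees
d d d d a: 1 tree
a d d: 1 tree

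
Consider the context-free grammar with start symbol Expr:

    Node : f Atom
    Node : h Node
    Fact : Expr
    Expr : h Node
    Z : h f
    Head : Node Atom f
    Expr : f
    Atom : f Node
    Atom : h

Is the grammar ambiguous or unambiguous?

Unambiguous

Only Expr, Node, Atom are reachable from Expr; ignoring the rest: Each reachable nonterminal has at most one production per leading terminal, and all productions are right-linear; the derivation is determined token-by-token.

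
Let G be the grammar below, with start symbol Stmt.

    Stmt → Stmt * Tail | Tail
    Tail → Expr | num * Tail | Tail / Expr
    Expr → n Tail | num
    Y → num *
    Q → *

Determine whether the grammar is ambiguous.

Ambiguous

Witness: num * num

Derivation 1: Stmt ⇒ Stmt * Tail ⇒ Tail * Tail ⇒ Expr * Tail ⇒ num * Tail ⇒ num * Expr ⇒ num * num
Derivation 2: Stmt ⇒ Tail ⇒ num * Tail ⇒ num * Expr ⇒ num * num

Two distinct leftmost derivations for the same string.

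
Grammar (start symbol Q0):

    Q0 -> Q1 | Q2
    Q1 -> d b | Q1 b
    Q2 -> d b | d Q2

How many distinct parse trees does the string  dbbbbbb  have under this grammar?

1

Parse trees for dbbbbbb:
  [Q0 [Q1 [Q1 [Q1 [Q1 [Q1 [Q1 d b] b] b] b] b] b]]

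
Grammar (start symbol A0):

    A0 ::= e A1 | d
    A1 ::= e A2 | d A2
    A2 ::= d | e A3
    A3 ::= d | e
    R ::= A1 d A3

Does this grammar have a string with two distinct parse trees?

Unambiguous

Only A0, A1, A2, A3 are reachable from A0; ignoring the rest: Each reachable nonterminal has at most one production per leading terminal, and all productions are right-linear; the derivation is determined token-by-token.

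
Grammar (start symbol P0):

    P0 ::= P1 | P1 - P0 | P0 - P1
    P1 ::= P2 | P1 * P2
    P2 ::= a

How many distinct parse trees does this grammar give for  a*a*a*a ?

Parse trees for a*a*a*a:
  [P0 [P1 [P1 [P1 [P1 [P2 a]] * [P2 a]] * [P2 a]] * [P2 a]]]

1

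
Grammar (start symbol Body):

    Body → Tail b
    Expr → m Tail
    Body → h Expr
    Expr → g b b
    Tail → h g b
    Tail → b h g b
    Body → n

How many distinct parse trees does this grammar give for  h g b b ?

2

Parse trees for h g b b:
  [Body [Tail h g b] b]
  [Body h [Expr g b b]]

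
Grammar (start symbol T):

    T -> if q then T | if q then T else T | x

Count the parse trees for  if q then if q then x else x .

Parse trees for if q then if q then x else x:
  [T if q then [T if q then [T x] else [T x]]]
  [T if q then [T if q then [T x]] else [T x]]

2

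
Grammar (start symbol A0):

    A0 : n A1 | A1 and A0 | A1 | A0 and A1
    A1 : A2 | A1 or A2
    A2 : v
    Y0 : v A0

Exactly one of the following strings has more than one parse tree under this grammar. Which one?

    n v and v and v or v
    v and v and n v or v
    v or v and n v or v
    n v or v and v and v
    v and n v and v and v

v and n v and v and v

n v and v and v or v: 1 tree
v and v and n v or v: 1 tree
v or v and n v or v: 1 tree
n v or v and v and v: 1 tree
v and n v and v and v: 3 trees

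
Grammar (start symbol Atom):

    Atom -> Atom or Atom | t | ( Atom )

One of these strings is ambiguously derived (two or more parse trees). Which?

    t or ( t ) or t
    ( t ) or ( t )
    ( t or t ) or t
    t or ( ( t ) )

t or ( t ) or t

t or ( t ) or t: 2 trees
( t ) or ( t ): 1 tree
( t or t ) or t: 1 tree
t or ( ( t ) ): 1 tree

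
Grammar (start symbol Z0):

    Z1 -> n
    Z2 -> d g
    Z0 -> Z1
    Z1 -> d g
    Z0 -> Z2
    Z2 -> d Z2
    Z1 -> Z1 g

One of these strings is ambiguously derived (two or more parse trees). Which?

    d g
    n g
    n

d g

d g: 2 trees
n g: 1 tree
n: 1 tree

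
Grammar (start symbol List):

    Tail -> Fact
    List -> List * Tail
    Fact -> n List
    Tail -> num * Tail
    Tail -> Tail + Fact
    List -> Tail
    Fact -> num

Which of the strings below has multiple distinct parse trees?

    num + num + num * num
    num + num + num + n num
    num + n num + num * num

num + num + num * num: 1 tree
num + num + num + n num: 1 tree
num + n num + num * num: 3 trees

num + n num + num * num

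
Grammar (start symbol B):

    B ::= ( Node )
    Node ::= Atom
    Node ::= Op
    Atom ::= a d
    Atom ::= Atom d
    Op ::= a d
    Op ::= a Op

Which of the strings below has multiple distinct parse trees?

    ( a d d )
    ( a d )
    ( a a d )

( a d )

( a d d ): 1 tree
( a d ): 2 trees
( a a d ): 1 tree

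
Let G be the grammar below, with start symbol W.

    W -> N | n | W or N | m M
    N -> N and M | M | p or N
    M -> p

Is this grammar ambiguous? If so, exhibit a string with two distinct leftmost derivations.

Ambiguous

Witness: p or p

Derivation 1: W ⇒ N ⇒ p or N ⇒ p or M ⇒ p or p
Derivation 2: W ⇒ W or N ⇒ N or N ⇒ M or N ⇒ p or N ⇒ p or M ⇒ p or p

Two distinct leftmost derivations for the same string.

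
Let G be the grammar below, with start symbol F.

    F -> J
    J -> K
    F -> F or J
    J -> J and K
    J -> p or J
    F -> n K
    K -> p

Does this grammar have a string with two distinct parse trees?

Ambiguous

Witness: p or p

Derivation 1: F ⇒ J ⇒ p or J ⇒ p or K ⇒ p or p
Derivation 2: F ⇒ F or J ⇒ J or J ⇒ K or J ⇒ p or J ⇒ p or K ⇒ p or p

Two distinct leftmost derivations for the same string.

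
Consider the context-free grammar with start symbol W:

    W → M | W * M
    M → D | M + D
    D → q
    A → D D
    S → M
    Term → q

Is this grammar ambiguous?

(A, S, Term are unreachable from W, so their rules don't affect L(W).) The grammar is stratified — W handles '*' (left-recursive), M handles '+', D atoms. Each operator has a fixed associativity and precedence level, so every string has one parse.

Unambiguous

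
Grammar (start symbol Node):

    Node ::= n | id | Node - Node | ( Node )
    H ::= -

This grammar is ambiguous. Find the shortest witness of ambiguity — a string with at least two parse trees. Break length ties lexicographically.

id - id - id

length 1: no string has ≥2 trees
length 3: no string has ≥2 trees
length 5: id - id - id has 2 parse trees

Two derivations of id - id - id:
  Node ⇒ Node - Node ⇒ id - Node ⇒ id - Node - Node ⇒ id - id - Node ⇒ id - id - id
  Node ⇒ Node - Node ⇒ Node - Node - Node ⇒ id - Node - Node ⇒ id - id - Node ⇒ id - id - id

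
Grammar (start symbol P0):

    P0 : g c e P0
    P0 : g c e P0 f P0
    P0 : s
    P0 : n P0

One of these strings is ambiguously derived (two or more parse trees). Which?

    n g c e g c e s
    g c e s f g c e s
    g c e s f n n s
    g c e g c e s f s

n g c e g c e s: 1 tree
g c e s f g c e s: 1 tree
g c e s f n n s: 1 tree
g c e g c e s f s: 2 trees

g c e g c e s f s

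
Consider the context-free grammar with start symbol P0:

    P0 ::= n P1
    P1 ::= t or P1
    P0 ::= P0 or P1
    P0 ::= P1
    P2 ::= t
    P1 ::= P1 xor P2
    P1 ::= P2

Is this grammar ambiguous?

Ambiguous

Witness: t or t

Derivation 1: P0 ⇒ P0 or P1 ⇒ P1 or P1 ⇒ P2 or P1 ⇒ t or P1 ⇒ t or P2 ⇒ t or t
Derivation 2: P0 ⇒ P1 ⇒ t or P1 ⇒ t or P2 ⇒ t or t

Two distinct leftmost derivations for the same string.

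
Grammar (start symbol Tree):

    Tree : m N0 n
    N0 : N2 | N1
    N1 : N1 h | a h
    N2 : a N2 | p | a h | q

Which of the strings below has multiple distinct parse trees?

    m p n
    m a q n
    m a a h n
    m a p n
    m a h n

m a h n

m p n: 1 tree
m a q n: 1 tree
m a a h n: 1 tree
m a p n: 1 tree
m a h n: 2 trees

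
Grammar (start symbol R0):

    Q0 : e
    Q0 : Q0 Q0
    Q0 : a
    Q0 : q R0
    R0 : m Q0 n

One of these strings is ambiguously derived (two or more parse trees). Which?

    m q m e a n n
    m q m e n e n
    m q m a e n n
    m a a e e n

m a a e e n

m q m e a n n: 1 tree
m q m e n e n: 1 tree
m q m a e n n: 1 tree
m a a e e n: 5 trees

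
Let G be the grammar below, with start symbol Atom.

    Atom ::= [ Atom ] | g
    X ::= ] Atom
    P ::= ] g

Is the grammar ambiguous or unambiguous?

Unambiguous

(X, P are unreachable from Atom, so their rules don't affect L(Atom).) Each string is a nest of matched brackets around a single atom. An opening bracket forces the recursive rule; an atom forces the base rule.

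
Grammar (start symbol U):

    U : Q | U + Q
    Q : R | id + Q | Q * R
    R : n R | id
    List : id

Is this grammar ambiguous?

Witness: id + id

Derivation 1: U ⇒ Q ⇒ id + Q ⇒ id + R ⇒ id + id
Derivation 2: U ⇒ U + Q ⇒ Q + Q ⇒ R + Q ⇒ id + Q ⇒ id + R ⇒ id + id

Two distinct leftmost derivations for the same string.

Ambiguous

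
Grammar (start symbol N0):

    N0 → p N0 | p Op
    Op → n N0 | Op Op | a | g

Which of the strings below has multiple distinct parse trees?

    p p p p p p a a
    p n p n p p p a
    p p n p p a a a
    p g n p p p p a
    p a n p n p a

p p n p p a a a

p p p p p p a a: 1 tree
p n p n p p p a: 1 tree
p p n p p a a a: 5 trees
p g n p p p p a: 1 tree
p a n p n p a: 1 tree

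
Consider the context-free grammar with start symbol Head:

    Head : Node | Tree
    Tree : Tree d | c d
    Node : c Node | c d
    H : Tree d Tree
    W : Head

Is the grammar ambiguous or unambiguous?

Ambiguous

Witness: c d

Derivation 1: Head ⇒ Node ⇒ c d
Derivation 2: Head ⇒ Tree ⇒ c d

Two distinct leftmost derivations for the same string.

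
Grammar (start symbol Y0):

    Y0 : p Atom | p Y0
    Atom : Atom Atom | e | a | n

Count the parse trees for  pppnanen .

Parse trees for pppnanen (showing first 6 of 14):
  [Y0 p [Y0 p [Y0 p [Atom [Atom n] [Atom [Atom a] [Atom [Atom n] [Atom [Atom e] [Atom n]]]]]]]]
  [Y0 p [Y0 p [Y0 p [Atom [Atom n] [Atom [Atom a] [Atom [Atom [Atom n] [Atom e]] [Atom n]]]]]]]
  [Y0 p [Y0 p [Y0 p [Atom [Atom n] [Atom [Atom [Atom a] [Atom n]] [Atom [Atom e] [Atom n]]]]]]]
  [Y0 p [Y0 p [Y0 p [Atom [Atom n] [Atom [Atom [Atom a] [Atom [Atom n] [Atom e]]] [Atom n]]]]]]
  [Y0 p [Y0 p [Y0 p [Atom [Atom n] [Atom [Atom [Atom [Atom a] [Atom n]] [Atom e]] [Atom n]]]]]]
  [Y0 p [Y0 p [Y0 p [Atom [Atom [Atom n] [Atom a]] [Atom [Atom n] [Atom [Atom e] [Atom n]]]]]]]

14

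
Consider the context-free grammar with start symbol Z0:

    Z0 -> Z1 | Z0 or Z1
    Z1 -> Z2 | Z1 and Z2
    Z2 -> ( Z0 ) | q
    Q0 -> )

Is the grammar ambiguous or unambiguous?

Only Z0, Z1, Z2 are reachable from Z0; ignoring the rest: This is a standard precedence ladder (Z0 over Z1 over Z2), with each level left-recursive on its own operator ('or' at Z0, 'and' at Z1). That structure is LR(1), hence unambiguous.

Unambiguous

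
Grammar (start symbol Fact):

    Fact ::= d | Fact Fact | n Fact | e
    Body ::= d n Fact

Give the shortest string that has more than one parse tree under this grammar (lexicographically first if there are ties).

length 1: no string has ≥2 trees
length 2: no string has ≥2 trees
length 3: d d d has 2 parse trees

Two derivations of d d d:
  Fact ⇒ Fact Fact ⇒ d Fact ⇒ d Fact Fact ⇒ d d Fact ⇒ d d d
  Fact ⇒ Fact Fact ⇒ Fact Fact Fact ⇒ d Fact Fact ⇒ d d Fact ⇒ d d d

d d d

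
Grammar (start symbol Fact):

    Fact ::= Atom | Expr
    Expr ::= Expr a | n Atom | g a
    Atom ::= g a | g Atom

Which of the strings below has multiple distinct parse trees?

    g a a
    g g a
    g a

g a

g a a: 1 tree
g g a: 1 tree
g a: 2 trees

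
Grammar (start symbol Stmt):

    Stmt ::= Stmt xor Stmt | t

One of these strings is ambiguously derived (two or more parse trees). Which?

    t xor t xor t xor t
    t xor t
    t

t xor t xor t xor t

t xor t xor t xor t: 5 trees
t xor t: 1 tree
t: 1 tree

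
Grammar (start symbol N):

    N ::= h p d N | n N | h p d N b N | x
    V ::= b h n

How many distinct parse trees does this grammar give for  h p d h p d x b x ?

Parse trees for h p d h p d x b x:
  [N h p d [N h p d [N x] b [N x]]]
  [N h p d [N h p d [N x]] b [N x]]

2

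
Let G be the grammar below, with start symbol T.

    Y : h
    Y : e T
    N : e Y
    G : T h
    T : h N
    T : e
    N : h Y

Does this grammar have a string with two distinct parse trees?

(G is unreachable from T, so its rules don't affect L(T).) Each reachable nonterminal has at most one production per leading terminal, and all productions are right-linear; the derivation is determined token-by-token.

Unambiguous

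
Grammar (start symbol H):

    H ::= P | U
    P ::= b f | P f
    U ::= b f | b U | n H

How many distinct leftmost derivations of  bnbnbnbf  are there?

Parse trees for bnbnbnbf:
  [H [U b [U n [H [U b [U n [H [U b [U n [H [P b f]]]]]]]]]]]
  [H [U b [U n [H [U b [U n [H [U b [U n [H [U b f]]]]]]]]]]]

2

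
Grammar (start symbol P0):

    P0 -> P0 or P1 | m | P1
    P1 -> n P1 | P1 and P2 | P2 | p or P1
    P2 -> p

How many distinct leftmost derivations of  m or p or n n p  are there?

Parse trees for m or p or n n p:
  [P0 [P0 m] or [P1 p or [P1 n [P1 n [P1 [P2 p]]]]]]
  [P0 [P0 [P0 m] or [P1 [P2 p]]] or [P1 n [P1 n [P1 [P2 p]]]]]

2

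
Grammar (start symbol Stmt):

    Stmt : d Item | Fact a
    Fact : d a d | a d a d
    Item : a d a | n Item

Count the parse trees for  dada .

2

Parse trees for dada:
  [Stmt d [Item a d a]]
  [Stmt [Fact d a d] a]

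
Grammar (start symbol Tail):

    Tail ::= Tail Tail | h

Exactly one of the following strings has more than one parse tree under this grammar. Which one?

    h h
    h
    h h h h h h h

h h: 1 tree
h: 1 tree
h h h h h h h: 132 trees

h h h h h h h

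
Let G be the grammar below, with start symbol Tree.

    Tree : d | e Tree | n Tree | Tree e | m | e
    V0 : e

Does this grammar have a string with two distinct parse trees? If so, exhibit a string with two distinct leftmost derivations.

Witness: e e

Derivation 1: Tree ⇒ e Tree ⇒ e e
Derivation 2: Tree ⇒ Tree e ⇒ e e

Two distinct leftmost derivations for the same string.

Ambiguous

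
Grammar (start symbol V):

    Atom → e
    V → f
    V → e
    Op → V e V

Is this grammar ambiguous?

(Op, Atom are unreachable from V, so their rules don't affect L(V).) The reachable rules are right-linear with at most one rule per (nonterminal, next-terminal) pair. Each input token forces the next rule, so parsing is deterministic.

Unambiguous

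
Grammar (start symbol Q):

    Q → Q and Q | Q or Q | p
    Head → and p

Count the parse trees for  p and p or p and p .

Parse trees for p and p or p and p:
  [Q [Q p] and [Q [Q [Q p] or [Q p]] and [Q p]]]
  [Q [Q p] and [Q [Q p] or [Q [Q p] and [Q p]]]]
  [Q [Q [Q p] and [Q [Q p] or [Q p]]] and [Q p]]
  [Q [Q [Q [Q p] and [Q p]] or [Q p]] and [Q p]]
  [Q [Q [Q p] and [Q p]] or [Q [Q p] and [Q p]]]

5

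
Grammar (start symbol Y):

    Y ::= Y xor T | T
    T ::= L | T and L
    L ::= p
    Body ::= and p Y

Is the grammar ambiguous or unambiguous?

Only Y, T, L are reachable from Y; ignoring the rest: The grammar is stratified — Y handles 'xor' (left-recursive), T handles 'and', L atoms. Each operator has a fixed associativity and precedence level, so every string has one parse.

Unambiguous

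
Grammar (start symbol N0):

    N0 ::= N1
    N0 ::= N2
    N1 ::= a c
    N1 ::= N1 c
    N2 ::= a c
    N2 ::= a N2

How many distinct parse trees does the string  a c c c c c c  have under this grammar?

1

Parse trees for a c c c c c c:
  [N0 [N1 [N1 [N1 [N1 [N1 [N1 a c] c] c] c] c] c]]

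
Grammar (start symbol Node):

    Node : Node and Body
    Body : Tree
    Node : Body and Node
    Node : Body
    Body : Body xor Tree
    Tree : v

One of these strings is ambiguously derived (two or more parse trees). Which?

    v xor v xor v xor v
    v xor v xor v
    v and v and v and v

v and v and v and v

v xor v xor v xor v: 1 tree
v xor v xor v: 1 tree
v and v and v and v: 8 trees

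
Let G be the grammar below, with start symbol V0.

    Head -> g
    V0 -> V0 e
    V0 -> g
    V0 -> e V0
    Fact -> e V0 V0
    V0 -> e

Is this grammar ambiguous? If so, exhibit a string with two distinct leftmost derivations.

Witness: e e

Derivation 1: V0 ⇒ V0 e ⇒ e e
Derivation 2: V0 ⇒ e V0 ⇒ e e

Two distinct leftmost derivations for the same string.

Ambiguous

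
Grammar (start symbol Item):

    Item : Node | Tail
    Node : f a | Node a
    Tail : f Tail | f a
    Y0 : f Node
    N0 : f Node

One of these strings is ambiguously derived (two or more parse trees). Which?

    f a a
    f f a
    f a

f a

f a a: 1 tree
f f a: 1 tree
f a: 2 trees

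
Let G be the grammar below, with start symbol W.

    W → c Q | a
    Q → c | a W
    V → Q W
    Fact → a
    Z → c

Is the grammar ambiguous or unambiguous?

Only W, Q are reachable from W; ignoring the rest: The reachable rules are right-linear with at most one rule per (nonterminal, next-terminal) pair. Each input token forces the next rule, so parsing is deterministic.

Unambiguous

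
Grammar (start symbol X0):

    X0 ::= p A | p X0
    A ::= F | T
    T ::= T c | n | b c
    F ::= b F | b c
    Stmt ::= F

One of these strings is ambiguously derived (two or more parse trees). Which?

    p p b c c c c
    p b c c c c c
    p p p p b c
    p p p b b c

p p b c c c c: 1 tree
p b c c c c c: 1 tree
p p p p b c: 2 trees
p p p b b c: 1 tree

p p p p b c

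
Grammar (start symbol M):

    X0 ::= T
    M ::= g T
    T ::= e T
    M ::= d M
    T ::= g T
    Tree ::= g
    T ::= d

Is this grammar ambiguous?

Only M, T are reachable from M; ignoring the rest: Restricted to the reachable nonterminals, every rule has the form A → t or A → t B, and no two rules for the same A share a first terminal. The grammar encodes a DFA — one run per string.

Unambiguous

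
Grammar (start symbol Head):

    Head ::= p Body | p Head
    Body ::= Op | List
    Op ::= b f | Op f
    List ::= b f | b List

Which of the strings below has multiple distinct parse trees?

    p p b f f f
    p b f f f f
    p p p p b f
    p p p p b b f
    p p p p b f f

p p p p b f

p p b f f f: 1 tree
p b f f f f: 1 tree
p p p p b f: 2 trees
p p p p b b f: 1 tree
p p p p b f f: 1 tree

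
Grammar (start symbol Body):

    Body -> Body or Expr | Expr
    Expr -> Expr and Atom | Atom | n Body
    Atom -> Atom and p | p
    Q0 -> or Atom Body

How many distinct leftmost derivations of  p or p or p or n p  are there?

1

Parse trees for p or p or p or n p:
  [Body [Body [Body [Body [Expr [Atom p]]] or [Expr [Atom p]]] or [Expr [Atom p]]] or [Expr n [Body [Expr [Atom p]]]]]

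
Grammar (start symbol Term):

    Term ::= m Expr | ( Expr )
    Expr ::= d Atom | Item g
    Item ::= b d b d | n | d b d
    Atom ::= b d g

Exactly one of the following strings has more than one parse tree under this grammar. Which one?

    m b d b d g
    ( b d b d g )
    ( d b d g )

m b d b d g: 1 tree
( b d b d g ): 1 tree
( d b d g ): 2 trees

( d b d g )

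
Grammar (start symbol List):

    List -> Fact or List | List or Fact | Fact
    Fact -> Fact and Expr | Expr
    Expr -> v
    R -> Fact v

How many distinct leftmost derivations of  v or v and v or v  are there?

Parse trees for v or v and v or v:
  [List [Fact [Expr v]] or [List [Fact [Fact [Expr v]] and [Expr v]] or [List [Fact [Expr v]]]]]
  [List [Fact [Expr v]] or [List [List [Fact [Fact [Expr v]] and [Expr v]]] or [Fact [Expr v]]]]
  [List [List [Fact [Expr v]] or [List [Fact [Fact [Expr v]] and [Expr v]]]] or [Fact [Expr v]]]
  [List [List [List [Fact [Expr v]]] or [Fact [Fact [Expr v]] and [Expr v]]] or [Fact [Expr v]]]

4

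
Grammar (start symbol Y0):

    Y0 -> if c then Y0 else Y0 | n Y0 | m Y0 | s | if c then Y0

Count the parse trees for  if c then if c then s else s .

Parse trees for if c then if c then s else s:
  [Y0 if c then [Y0 if c then [Y0 s]] else [Y0 s]]
  [Y0 if c then [Y0 if c then [Y0 s] else [Y0 s]]]

2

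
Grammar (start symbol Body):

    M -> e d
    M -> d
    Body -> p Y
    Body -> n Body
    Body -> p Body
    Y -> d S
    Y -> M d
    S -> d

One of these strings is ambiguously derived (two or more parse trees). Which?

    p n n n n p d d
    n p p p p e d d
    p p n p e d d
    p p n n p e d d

p n n n n p d d

p n n n n p d d: 2 trees
n p p p p e d d: 1 tree
p p n p e d d: 1 tree
p p n n p e d d: 1 tree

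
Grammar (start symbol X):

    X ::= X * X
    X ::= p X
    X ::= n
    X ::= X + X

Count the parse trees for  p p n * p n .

3

Parse trees for p p n * p n:
  [X [X p [X p [X n]]] * [X p [X n]]]
  [X p [X [X p [X n]] * [X p [X n]]]]
  [X p [X p [X [X n] * [X p [X n]]]]]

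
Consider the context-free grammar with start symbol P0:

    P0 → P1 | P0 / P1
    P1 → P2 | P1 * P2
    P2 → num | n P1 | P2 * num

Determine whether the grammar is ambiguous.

Ambiguous

Witness: num * num

Derivation 1: P0 ⇒ P1 ⇒ P2 ⇒ P2 * num ⇒ num * num
Derivation 2: P0 ⇒ P1 ⇒ P1 * P2 ⇒ P2 * P2 ⇒ num * P2 ⇒ num * num

Two distinct leftmost derivations for the same string.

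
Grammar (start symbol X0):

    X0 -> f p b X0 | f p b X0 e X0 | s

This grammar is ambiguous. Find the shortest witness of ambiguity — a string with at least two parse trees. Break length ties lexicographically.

f p b f p b s e s

length 1: no string has ≥2 trees
length 4: no string has ≥2 trees
length 6: no string has ≥2 trees
length 7: no string has ≥2 trees
length 9: f p b f p b s e s has 2 parse trees

Two derivations of f p b f p b s e s:
  X0 ⇒ f p b X0 ⇒ f p b f p b X0 e X0 ⇒ f p b f p b s e X0 ⇒ f p b f p b s e s
  X0 ⇒ f p b X0 e X0 ⇒ f p b f p b X0 e X0 ⇒ f p b f p b s e X0 ⇒ f p b f p b s e s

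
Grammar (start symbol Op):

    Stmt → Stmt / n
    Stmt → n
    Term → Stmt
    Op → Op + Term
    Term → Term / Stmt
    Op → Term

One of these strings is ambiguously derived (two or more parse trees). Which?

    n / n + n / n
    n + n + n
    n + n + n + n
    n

n / n + n / n: 4 trees
n + n + n: 1 tree
n + n + n + n: 1 tree
n: 1 tree

n / n + n / n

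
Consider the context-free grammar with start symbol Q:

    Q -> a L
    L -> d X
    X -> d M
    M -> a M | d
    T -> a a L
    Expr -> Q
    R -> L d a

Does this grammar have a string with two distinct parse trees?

Unambiguous

Only Q, L, X, M are reachable from Q; ignoring the rest: Each reachable nonterminal has at most one production per leading terminal, and all productions are right-linear; the derivation is determined token-by-token.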